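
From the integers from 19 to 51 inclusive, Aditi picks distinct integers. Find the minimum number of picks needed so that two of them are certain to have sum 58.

24

A set avoiding the sum 58 can contain at most one of each pair {x, 58−x}, plus the 13 elements whose complement lies outside the range or equal to its own complement.
The integers 29, …, 51 (23 of them) are such a set: any two sum to at least 29+30 = 59 > 58.
Any 24th integer completes one of the 10 pairs, so 24 choices force a sum of 58.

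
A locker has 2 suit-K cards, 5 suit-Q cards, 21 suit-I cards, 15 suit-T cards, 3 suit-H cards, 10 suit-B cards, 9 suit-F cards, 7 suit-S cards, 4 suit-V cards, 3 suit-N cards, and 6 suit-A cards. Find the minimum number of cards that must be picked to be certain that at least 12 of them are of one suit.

72

The 11 suits are the holes; the cards drawn are the pigeons.
To avoid 12 of any one suit, the worst case takes at most 11 of each suit, or every card of a suit that has fewer than 11.
That gives 2 + 5 + 11 + 11 + 3 + 10 + 9 + 7 + 4 + 3 + 6 = 71 cards with no suit reaching 12.
The next card forces some suit to 12, so 71 + 1 = 72.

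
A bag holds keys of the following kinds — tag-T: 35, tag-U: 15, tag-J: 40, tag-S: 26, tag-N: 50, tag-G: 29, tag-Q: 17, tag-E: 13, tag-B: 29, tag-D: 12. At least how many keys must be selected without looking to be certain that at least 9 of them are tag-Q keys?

258

In the worst case for collecting tag-Q keys, every non-tag-Q key comes out first.
There are 35 + 15 + 40 + 26 + 50 + 29 + 13 + 29 + 12 = 249 non-tag-Q keys altogether.
After those, each further key must be tag-Q, so 249 + 9 = 258 draws guarantee 9 tag-Q keys.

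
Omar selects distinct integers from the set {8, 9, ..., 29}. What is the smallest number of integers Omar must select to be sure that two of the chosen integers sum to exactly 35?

A set avoiding the sum 35 can contain at most one of each pair {x, 35−x}, plus the 2 elements whose complement lies outside the range.
The integers 18, …, 29 (12 of them) are such a set: any two sum to at least 18+19 = 37 > 35.
Any 13th integer completes one of the 10 pairs, so 13 choices force a sum of 35.

13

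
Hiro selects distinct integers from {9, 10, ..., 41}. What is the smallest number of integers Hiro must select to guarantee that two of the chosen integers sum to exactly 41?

Two chosen integers sum to 41 exactly when both halves of some pair {x, 41−x} with 9 ≤ x ≤ 41−x ≤ 32 are chosen — 12 such pairs.
The remaining 9 elements (those with no distinct partner in range) can never complete a 41-sum, so the worst case takes all of them and one from each pair: 9 + 12 = 21.
Pigeonhole: the 22nd integer has to be the second member of some pair, so 21 + 1 = 22.

22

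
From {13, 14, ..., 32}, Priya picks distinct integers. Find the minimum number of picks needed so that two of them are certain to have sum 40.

14

Group the elements by complementary pair {x, 40−x}: {13,27}, {14,26}, {15,25}, …, giving 7 two-element pairs, the single value 20 (it cannot pair with itself since the integers are distinct), and 5 integers whose partner 40−x falls outside [13,32].
Pigeonhole: treating each of those 13 groups as a pigeonhole, one can pick one integer per group — 13 integers — with no two summing to 40.
The 14th integer lands in an occupied pair, forcing a sum of 40.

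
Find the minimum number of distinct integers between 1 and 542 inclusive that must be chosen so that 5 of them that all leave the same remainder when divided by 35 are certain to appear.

The 35 residue classes mod 35 are the pigeonholes.
With 140 integers one could put 4 in each residue class and have no class reach 5.
The 141st integer pushes some class to 5, so 35·4 + 1 = 141.

141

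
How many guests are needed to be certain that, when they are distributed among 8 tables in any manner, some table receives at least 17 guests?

129

With 128 guests one could put exactly 16 in each of the 8 tables, and no table would reach 17.
Pigeonhole: one more guest must land in a table that already has 16, giving it 17.
So 8 × 16 + 1 = 129 guests are required.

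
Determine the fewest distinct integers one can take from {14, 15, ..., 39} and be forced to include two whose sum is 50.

Group the elements by complementary pair {x, 50−x}: {14,36}, {15,35}, {16,34}, …, giving 11 two-element pairs; the single value 25 (it cannot pair with itself since the integers are distinct); and 3 integers whose partner 50−x falls outside [14,39].
Pigeonhole: treating each of those 15 groups as a pigeonhole, one can pick one integer per group — 15 integers — with no two summing to 50.
The 16th integer lands in an occupied pair, forcing a sum of 50.

16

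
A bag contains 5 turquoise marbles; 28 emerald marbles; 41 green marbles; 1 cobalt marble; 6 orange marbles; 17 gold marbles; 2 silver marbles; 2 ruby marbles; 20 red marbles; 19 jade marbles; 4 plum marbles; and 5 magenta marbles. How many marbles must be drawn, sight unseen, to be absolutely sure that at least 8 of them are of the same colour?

Pigeonhole: the 12 colours are the holes; the marbles drawn are the pigeons.
To avoid 8 of any one colour, the worst case takes at most 7 of each colour, or every marble of a colour that has fewer than 7.
That gives 5 + 7 + 7 + 1 + 6 + 7 + 2 + 2 + 7 + 7 + 4 + 5 = 60 marbles with no colour reaching 8.
The next marble forces some colour to 8, so 60 + 1 = 61.

61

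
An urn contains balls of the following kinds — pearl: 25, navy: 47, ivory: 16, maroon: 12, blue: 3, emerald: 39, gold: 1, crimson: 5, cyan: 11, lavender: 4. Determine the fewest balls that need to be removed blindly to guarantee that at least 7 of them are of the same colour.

50

An adversary could hand out at most 6 balls per colour (4 colours run out sooner): 6 + 6 + 6 + 6 + 3 + 6 + 1 + 5 + 6 + 4 = 49 balls and still no colour has 7.
One more ball lands in a colour already at 6, so 50 draws are enough and 49 are not.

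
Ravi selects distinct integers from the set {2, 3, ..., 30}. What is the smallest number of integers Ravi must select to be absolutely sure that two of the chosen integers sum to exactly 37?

Group the elements by complementary pair {x, 37−x}: {7,30}, {8,29}, {9,28}, …, giving 12 two-element pairs and 5 integers whose partner 37−x falls outside [2,30].
Treating each of those 17 groups as a pigeonhole, one can pick one integer per group — 17 integers — with no two summing to 37.
The 18th integer lands in an occupied pair, forcing a sum of 37.

18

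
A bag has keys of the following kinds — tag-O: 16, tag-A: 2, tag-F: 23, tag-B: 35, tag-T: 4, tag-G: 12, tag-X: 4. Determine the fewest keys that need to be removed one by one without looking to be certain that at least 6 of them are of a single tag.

31

The 7 tags are the holes; the keys drawn are the pigeons.
To avoid 6 of any one tag, the worst case takes at most 5 of each tag, or every key of a tag that has fewer than 5.
That gives 5 + 2 + 5 + 5 + 4 + 5 + 4 = 30 keys with no tag reaching 6.
The next key forces some tag to 6, so 30 + 1 = 31.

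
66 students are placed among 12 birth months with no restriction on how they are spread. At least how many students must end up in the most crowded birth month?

6

The 12 birth months are the holes and the 66 students are the pigeons.
If every birth month held at most 5 students, the total would be at most 12 × 5 = 60, which is less than 66.
So some birth month holds at least ⌈66/12⌉ = 6 students.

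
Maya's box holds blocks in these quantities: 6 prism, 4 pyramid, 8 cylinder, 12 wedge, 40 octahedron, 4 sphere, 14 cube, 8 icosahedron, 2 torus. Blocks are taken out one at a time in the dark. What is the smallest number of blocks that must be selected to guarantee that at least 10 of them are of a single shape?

By pigeonhole, put each drawn block into a box by shape. The largest draw with every box below 10 takes min(count, 9) from each shape; shapes with fewer than 9 contribute all they have.
Σ min(cᵢ, 9) = 6 + 4 + 8 + 9 + 9 + 4 + 9 + 8 + 2 = 59.
Draw number 59 + 1 = 60 must push one box to 10.

60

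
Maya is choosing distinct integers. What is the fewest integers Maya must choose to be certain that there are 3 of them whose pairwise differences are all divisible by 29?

59

Integers whose pairwise differences are multiples of 29 are exactly those sharing a remainder mod 29. By the pigeonhole principle, the 29 residue classes mod 29 are the pigeonholes.
With 58 integers one could put 2 in each residue class and have no class reach 3.
The 59th integer pushes some class to 3, so 29·2 + 1 = 59.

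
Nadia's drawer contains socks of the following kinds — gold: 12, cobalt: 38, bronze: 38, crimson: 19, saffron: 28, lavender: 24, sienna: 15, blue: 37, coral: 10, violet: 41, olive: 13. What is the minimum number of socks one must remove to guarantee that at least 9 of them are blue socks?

In the worst case for collecting blue socks, every non-blue sock comes out first.
There are 12 + 38 + 38 + 19 + 28 + 24 + 15 + 10 + 41 + 13 = 238 non-blue socks altogether.
After those, each further sock must be blue, so 238 + 9 = 247 draws guarantee 9 blue socks.

247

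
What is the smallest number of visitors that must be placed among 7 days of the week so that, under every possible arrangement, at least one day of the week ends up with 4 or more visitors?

With 21 visitors one could put exactly 3 in each of the 7 days of the week, and no day of the week would reach 4.
One more visitor must land in a day of the week that already has 3, giving it 4.
So 7 × 3 + 1 = 22 visitors are required.

22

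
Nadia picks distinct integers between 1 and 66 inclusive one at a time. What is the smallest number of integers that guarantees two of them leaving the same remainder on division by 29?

By the pigeonhole principle, the 29 residue classes mod 29 are the pigeonholes.
With 29 integers one could put 1 in each residue class and have no class reach 2.
The 30th integer pushes some class to 2, so 29·1 + 1 = 30.

30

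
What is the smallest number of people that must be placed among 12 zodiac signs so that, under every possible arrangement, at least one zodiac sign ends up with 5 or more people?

With 48 people one could put exactly 4 in each of the 12 zodiac signs, and no zodiac sign would reach 5.
Pigeonhole: one more person must land in a zodiac sign that already has 4, giving it 5.
So 12 × 4 + 1 = 49 people are required.

49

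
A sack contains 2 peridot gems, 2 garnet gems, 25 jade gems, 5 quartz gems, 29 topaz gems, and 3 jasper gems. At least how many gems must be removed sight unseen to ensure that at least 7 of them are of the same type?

25

An adversary could hand out at most 6 gems per type (4 types run out sooner): 2 + 2 + 6 + 5 + 6 + 3 = 24 gems and still no type has 7.
By the pigeonhole principle, one more gem lands in a type already at 6, so 25 draws are enough and 24 are not.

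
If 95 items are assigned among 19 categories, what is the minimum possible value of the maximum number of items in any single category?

By pigeonhole, the 19 categories are the holes and the 95 items are the pigeons.
If every category held at most 4 items, the total would be at most 19 × 4 = 76, which is less than 95.
So some category holds at least ⌈95/19⌉ = 5 items.

5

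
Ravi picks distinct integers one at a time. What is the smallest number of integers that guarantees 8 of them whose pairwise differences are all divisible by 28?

197

Integers whose pairwise differences are multiples of 28 are exactly those sharing a remainder mod 28. The 28 residue classes mod 28 are the pigeonholes.
With 196 integers one could put 7 in each residue class and have no class reach 8.
The 197th integer pushes some class to 8, so 28·7 + 1 = 197.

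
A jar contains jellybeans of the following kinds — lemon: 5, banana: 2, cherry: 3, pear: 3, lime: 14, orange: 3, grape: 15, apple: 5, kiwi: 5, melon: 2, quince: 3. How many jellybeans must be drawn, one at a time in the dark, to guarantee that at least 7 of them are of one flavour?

44

Put each drawn jellybean into a box by flavour. The largest draw with every box below 7 takes min(count, 6) from each flavour; flavours with fewer than 6 contribute all they have.
Σ min(cᵢ, 6) = 5 + 2 + 3 + 3 + 6 + 3 + 6 + 5 + 5 + 2 + 3 = 43.
Draw number 43 + 1 = 44 must push one box to 7.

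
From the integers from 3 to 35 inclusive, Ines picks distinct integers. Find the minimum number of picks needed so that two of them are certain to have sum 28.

23

Group the elements by complementary pair {x, 28−x}: {3,25}, {4,24}, {5,23}, …, giving 11 two-element pairs, the single value 14 (it cannot pair with itself since the integers are distinct), and 10 integers whose partner 28−x falls outside [3,35].
Treating each of those 22 groups as a pigeonhole, one can pick one integer per group — 22 integers — with no two summing to 28.
The 23rd integer lands in an occupied pair, forcing a sum of 28.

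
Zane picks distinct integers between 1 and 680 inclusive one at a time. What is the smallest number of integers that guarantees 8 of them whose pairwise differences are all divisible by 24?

Integers whose pairwise differences are multiples of 24 are exactly those sharing a remainder mod 24. The 24 residue classes mod 24 are the pigeonholes.
With 168 integers one could put 7 in each residue class and have no class reach 8.
The 169th integer pushes some class to 8, so 24·7 + 1 = 169.

169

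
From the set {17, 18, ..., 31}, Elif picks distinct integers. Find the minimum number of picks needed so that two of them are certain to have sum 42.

A set avoiding the sum 42 can contain at most one of each pair {x, 42−x}, plus the 7 elements whose complement lies outside the range or equal to its own complement.
The integers 21, …, 31 (11 of them) are such a set: any two sum to at least 21+22 = 43 > 42.
Any 12th integer completes one of the 4 pairs, so 12 choices force a sum of 42.

12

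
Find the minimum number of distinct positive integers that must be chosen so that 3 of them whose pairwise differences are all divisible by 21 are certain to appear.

43

Integers whose pairwise differences are multiples of 21 are exactly those sharing a remainder mod 21. By the pigeonhole principle, the 21 residue classes mod 21 are the pigeonholes.
With 42 integers one could put 2 in each residue class and have no class reach 3.
The 43rd integer pushes some class to 3, so 21·2 + 1 = 43.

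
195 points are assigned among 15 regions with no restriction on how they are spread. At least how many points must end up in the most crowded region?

By the pigeonhole principle, the 15 regions are the holes and the 195 points are the pigeons.
If every region held at most 12 points, the total would be at most 15 × 12 = 180, which is less than 195.
So some region holds at least ⌈195/15⌉ = 13 points.

13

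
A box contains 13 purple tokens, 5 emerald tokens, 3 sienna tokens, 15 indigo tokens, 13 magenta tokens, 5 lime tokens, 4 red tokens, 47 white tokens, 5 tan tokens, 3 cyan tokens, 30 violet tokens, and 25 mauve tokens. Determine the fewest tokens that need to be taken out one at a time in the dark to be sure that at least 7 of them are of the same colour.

An adversary could hand out at most 6 tokens per colour (6 colours run out sooner): 6 + 5 + 3 + 6 + 6 + 5 + 4 + 6 + 5 + 3 + 6 + 6 = 61 tokens and still no colour has 7.
One more token lands in a colour already at 6, so 62 draws are enough and 61 are not.

62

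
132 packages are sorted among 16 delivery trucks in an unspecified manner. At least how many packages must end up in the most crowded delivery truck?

The 16 delivery trucks are the holes and the 132 packages are the pigeons.
If every delivery truck held at most 8 packages, the total would be at most 16 × 8 = 128, which is less than 132.
So some delivery truck holds at least ⌈132/16⌉ = 9 packages.

9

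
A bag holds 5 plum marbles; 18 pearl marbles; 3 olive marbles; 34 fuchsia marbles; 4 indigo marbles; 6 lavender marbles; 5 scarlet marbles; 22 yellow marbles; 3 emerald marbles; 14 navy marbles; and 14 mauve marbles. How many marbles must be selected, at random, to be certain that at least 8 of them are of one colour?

62

The 11 colours are the holes; the marbles drawn are the pigeons.
To avoid 8 of any one colour, the worst case takes at most 7 of each colour, or every marble of a colour that has fewer than 7.
That gives 5 + 7 + 3 + 7 + 4 + 6 + 5 + 7 + 3 + 7 + 7 = 61 marbles with no colour reaching 8.
The next marble forces some colour to 8, so 61 + 1 = 62.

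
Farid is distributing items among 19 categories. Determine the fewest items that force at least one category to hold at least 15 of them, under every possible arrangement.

With 266 items one could put exactly 14 in each of the 19 categories, and no category would reach 15.
One more item must land in a category that already has 14, giving it 15.
So 19 × 14 + 1 = 267 items are required.

267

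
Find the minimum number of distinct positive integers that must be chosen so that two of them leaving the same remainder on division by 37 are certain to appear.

By the pigeonhole principle, the 37 residue classes mod 37 are the pigeonholes.
With 37 integers one could put 1 in each residue class and have no class reach 2.
The 38th integer pushes some class to 2, so 37·1 + 1 = 38.

38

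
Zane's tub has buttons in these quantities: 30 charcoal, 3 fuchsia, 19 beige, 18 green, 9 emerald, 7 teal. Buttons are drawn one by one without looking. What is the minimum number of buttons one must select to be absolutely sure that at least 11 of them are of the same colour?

50

The 6 colours are the holes; the buttons drawn are the pigeons.
To avoid 11 of any one colour, the worst case takes at most 10 of each colour, or every button of a colour that has fewer than 10.
That gives 10 + 3 + 10 + 10 + 9 + 7 = 49 buttons with no colour reaching 11.
The next button forces some colour to 11, so 49 + 1 = 50.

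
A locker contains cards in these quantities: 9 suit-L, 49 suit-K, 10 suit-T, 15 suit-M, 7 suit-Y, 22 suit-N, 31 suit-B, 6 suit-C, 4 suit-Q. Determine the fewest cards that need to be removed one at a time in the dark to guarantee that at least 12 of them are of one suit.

81

By the pigeonhole principle, put each drawn card into a box by suit. The largest draw with every box below 12 takes min(count, 11) from each suit; suits with fewer than 11 contribute all they have.
Σ min(cᵢ, 11) = 9 + 11 + 10 + 11 + 7 + 11 + 11 + 6 + 4 = 80.
Draw number 80 + 1 = 81 must push one box to 12.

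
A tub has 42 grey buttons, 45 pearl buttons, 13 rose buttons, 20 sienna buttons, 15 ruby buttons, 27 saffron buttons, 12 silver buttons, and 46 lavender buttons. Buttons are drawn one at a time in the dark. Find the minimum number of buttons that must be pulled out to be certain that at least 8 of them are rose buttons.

In the worst case for collecting rose buttons, every non-rose button comes out first.
There are 42 + 45 + 20 + 15 + 27 + 12 + 46 = 207 non-rose buttons altogether.
After those, each further button must be rose, so 207 + 8 = 215 draws guarantee 8 rose buttons.

215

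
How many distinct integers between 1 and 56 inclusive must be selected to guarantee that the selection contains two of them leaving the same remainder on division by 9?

10

By the pigeonhole principle, the 9 residue classes mod 9 are the pigeonholes.
With 9 integers one could put 1 in each residue class and have no class reach 2.
The 10th integer pushes some class to 2, so 9·1 + 1 = 10.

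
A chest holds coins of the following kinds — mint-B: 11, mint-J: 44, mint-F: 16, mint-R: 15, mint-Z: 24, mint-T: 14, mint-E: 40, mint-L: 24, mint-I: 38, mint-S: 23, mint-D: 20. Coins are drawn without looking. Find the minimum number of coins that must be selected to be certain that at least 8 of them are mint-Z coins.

In the worst case for collecting mint-Z coins, every non-mint-Z coin comes out first.
There are 11 + 44 + 16 + 15 + 14 + 40 + 24 + 38 + 23 + 20 = 245 non-mint-Z coins altogether.
After those, each further coin must be mint-Z, so 245 + 8 = 253 draws guarantee 8 mint-Z coins.

253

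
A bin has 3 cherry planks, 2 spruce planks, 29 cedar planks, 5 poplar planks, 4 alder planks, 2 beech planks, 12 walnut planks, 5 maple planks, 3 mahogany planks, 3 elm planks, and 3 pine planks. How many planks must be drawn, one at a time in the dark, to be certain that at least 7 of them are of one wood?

Put each drawn plank into a box by wood. The largest draw with every box below 7 takes min(count, 6) from each wood; woods with fewer than 6 contribute all they have.
Σ min(cᵢ, 6) = 3 + 2 + 6 + 5 + 4 + 2 + 6 + 5 + 3 + 3 + 3 = 42.
Draw number 42 + 1 = 43 must push one box to 7.

43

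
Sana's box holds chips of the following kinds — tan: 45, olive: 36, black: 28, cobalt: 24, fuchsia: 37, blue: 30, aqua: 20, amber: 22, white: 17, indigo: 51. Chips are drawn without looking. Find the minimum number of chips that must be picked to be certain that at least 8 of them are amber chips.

In the worst case for collecting amber chips, every non-amber chip comes out first.
There are 45 + 36 + 28 + 24 + 37 + 30 + 20 + 17 + 51 = 288 non-amber chips altogether.
After those, each further chip must be amber, so 288 + 8 = 296 draws guarantee 8 amber chips.

296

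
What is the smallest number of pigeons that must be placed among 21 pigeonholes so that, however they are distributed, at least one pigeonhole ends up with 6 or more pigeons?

106

With 105 pigeons one could put exactly 5 in each of the 21 pigeonholes, and no pigeonhole would reach 6.
By pigeonhole, one more pigeon must land in a pigeonhole that already has 5, giving it 6.
So 21 × 5 + 1 = 106 pigeons are required.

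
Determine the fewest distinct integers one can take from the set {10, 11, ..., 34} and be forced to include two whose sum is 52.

18

A set avoiding the sum 52 can contain at most one of each pair {x, 52−x}, plus the 9 elements whose complement lies outside the range or equal to its own complement.
The integers 10, …, 26 (17 of them) are such a set: any two sum to at least 10+11 = 21 and at most 25+26 = 51 < 52.
Any 18th integer completes one of the 8 pairs, so 18 choices force a sum of 52.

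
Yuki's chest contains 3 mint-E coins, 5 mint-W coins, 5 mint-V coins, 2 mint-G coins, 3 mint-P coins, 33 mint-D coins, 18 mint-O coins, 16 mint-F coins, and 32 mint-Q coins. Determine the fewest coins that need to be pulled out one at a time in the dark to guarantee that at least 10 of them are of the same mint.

55

By pigeonhole, the 9 mints are the holes; the coins drawn are the pigeons.
To avoid 10 of any one mint, the worst case takes at most 9 of each mint, or every coin of a mint that has fewer than 9.
That gives 3 + 5 + 5 + 2 + 3 + 9 + 9 + 9 + 9 = 54 coins with no mint reaching 10.
The next coin forces some mint to 10, so 54 + 1 = 55.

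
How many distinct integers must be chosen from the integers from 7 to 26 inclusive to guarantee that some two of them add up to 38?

Group the elements by complementary pair {x, 38−x}: {12,26}, {13,25}, {14,24}, …, giving 7 two-element pairs; the single value 19 (it cannot pair with itself since the integers are distinct); and 5 integers whose partner 38−x falls outside [7,26].
By pigeonhole, treating each of those 13 groups as a pigeonhole, one can pick one integer per group — 13 integers — with no two summing to 38.
The 14th integer lands in an occupied pair, forcing a sum of 38.

14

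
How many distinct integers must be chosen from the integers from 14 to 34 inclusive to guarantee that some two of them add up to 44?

14

A set avoiding the sum 44 can contain at most one of each pair {x, 44−x}, plus the 5 elements whose complement lies outside the range or equal to its own complement.
The integers 22, …, 34 (13 of them) are such a set: any two sum to at least 22+23 = 45 > 44.
Any 14th integer completes one of the 8 pairs, so 14 choices force a sum of 44.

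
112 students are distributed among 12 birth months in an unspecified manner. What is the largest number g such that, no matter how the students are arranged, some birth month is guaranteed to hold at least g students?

10

By the pigeonhole principle, the 12 birth months are the holes and the 112 students are the pigeons.
If every birth month held at most 9 students, the total would be at most 12 × 9 = 108, which is less than 112.
So some birth month holds at least ⌈112/12⌉ = 10 students.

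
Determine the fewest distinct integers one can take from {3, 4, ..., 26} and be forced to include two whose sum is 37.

Group the elements by complementary pair {x, 37−x}: {11,26}, {12,25}, {13,24}, …, giving 8 two-element pairs and 8 integers whose partner 37−x falls outside [3,26].
By pigeonhole, treating each of those 16 groups as a pigeonhole, one can pick one integer per group — 16 integers — with no two summing to 37.
The 17th integer lands in an occupied pair, forcing a sum of 37.

17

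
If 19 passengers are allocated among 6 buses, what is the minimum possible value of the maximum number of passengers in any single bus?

Pigeonhole: the 6 buses are the holes and the 19 passengers are the pigeons.
If every bus held at most 3 passengers, the total would be at most 6 × 3 = 18, which is less than 19.
So some bus holds at least ⌈19/6⌉ = 4 passengers.

4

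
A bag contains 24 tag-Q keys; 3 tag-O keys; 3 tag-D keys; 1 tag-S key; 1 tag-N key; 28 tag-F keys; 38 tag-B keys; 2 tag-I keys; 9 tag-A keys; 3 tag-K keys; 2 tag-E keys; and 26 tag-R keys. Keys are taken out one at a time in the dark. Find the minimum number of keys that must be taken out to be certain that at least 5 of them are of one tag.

Pigeonhole: the 12 tags are the holes; the keys drawn are the pigeons.
To avoid 5 of any one tag, the worst case takes at most 4 of each tag, or every key of a tag that has fewer than 4.
That gives 4 + 3 + 3 + 1 + 1 + 4 + 4 + 2 + 4 + 3 + 2 + 4 = 35 keys with no tag reaching 5.
The next key forces some tag to 5, so 35 + 1 = 36.

36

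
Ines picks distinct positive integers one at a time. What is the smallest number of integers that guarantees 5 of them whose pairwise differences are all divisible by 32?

Integers whose pairwise differences are multiples of 32 are exactly those sharing a remainder mod 32. By the pigeonhole principle, the 32 residue classes mod 32 are the pigeonholes.
With 128 integers one could put 4 in each residue class and have no class reach 5.
The 129th integer pushes some class to 5, so 32·4 + 1 = 129.

129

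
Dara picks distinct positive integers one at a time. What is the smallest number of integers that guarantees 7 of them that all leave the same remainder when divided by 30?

By the pigeonhole principle, the 30 residue classes mod 30 are the pigeonholes.
With 180 integers one could put 6 in each residue class and have no class reach 7.
The 181st integer pushes some class to 7, so 30·6 + 1 = 181.

181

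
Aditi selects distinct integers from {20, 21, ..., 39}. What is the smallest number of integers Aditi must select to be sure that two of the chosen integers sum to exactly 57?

12

Two chosen integers sum to 57 exactly when both halves of some pair {x, 57−x} with 20 ≤ x ≤ 57−x ≤ 37 are chosen — 9 such pairs.
The remaining 2 elements (those with no distinct partner in range) can never complete a 57-sum, so the worst case takes all of them and one from each pair: 2 + 9 = 11.
The 12th integer has to be the second member of some pair, so 11 + 1 = 12.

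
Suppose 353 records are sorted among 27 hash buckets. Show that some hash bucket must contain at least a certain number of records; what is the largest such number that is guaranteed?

By pigeonhole, the 27 hash buckets are the holes and the 353 records are the pigeons.
If every hash bucket held at most 13 records, the total would be at most 27 × 13 = 351, which is less than 353.
So some hash bucket holds at least ⌈353/27⌉ = 14 records.

14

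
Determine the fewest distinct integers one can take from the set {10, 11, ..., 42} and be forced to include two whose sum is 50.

19

Group the elements by complementary pair {x, 50−x}: {10,40}, {11,39}, {12,38}, …, giving 15 two-element pairs; the single value 25 (it cannot pair with itself since the integers are distinct); and 2 integers whose partner 50−x falls outside [10,42].
Treating each of those 18 groups as a pigeonhole, one can pick one integer per group — 18 integers — with no two summing to 50.
The 19th integer lands in an occupied pair, forcing a sum of 50.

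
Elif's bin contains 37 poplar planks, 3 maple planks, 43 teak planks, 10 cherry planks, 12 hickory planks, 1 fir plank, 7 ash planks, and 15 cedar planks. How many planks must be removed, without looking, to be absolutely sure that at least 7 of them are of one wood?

41

An adversary could hand out at most 6 planks per wood (maple, fir run out sooner): 6 + 3 + 6 + 6 + 6 + 1 + 6 + 6 = 40 planks and still no wood has 7.
One more plank lands in a wood already at 6, so 41 draws are enough and 40 are not.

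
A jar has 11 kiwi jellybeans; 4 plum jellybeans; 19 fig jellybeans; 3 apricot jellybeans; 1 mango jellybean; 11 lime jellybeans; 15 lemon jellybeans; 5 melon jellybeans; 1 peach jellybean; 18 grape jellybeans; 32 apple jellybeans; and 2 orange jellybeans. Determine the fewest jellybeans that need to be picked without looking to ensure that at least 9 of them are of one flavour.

Pigeonhole: the 12 flavours are the holes; the jellybeans drawn are the pigeons.
To avoid 9 of any one flavour, the worst case takes at most 8 of each flavour, or every jellybean of a flavour that has fewer than 8.
That gives 8 + 4 + 8 + 3 + 1 + 8 + 8 + 5 + 1 + 8 + 8 + 2 = 64 jellybeans with no flavour reaching 9.
The next jellybean forces some flavour to 9, so 64 + 1 = 65.

65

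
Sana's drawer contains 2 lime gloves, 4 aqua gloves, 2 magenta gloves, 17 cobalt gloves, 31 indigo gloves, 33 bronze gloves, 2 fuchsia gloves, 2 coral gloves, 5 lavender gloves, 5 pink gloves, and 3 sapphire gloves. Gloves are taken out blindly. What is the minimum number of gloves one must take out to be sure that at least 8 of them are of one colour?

47

The 11 colours are the holes; the gloves drawn are the pigeons.
To avoid 8 of any one colour, the worst case takes at most 7 of each colour, or every glove of a colour that has fewer than 7.
That gives 2 + 4 + 2 + 7 + 7 + 7 + 2 + 2 + 5 + 5 + 3 = 46 gloves with no colour reaching 8.
The next glove forces some colour to 8, so 46 + 1 = 47.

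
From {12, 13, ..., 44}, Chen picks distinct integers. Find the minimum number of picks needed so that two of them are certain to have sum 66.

23

Group the elements by complementary pair {x, 66−x}: {22,44}, {23,43}, {24,42}, …, giving 11 two-element pairs, the single value 33 (it cannot pair with itself since the integers are distinct), and 10 integers whose partner 66−x falls outside [12,44].
Pigeonhole: treating each of those 22 groups as a pigeonhole, one can pick one integer per group — 22 integers — with no two summing to 66.
The 23rd integer lands in an occupied pair, forcing a sum of 66.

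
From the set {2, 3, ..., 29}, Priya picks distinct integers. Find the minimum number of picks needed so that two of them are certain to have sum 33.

Two chosen integers sum to 33 exactly when both halves of some pair {x, 33−x} with 4 ≤ x ≤ 33−x ≤ 29 are chosen — 13 such pairs.
The remaining 2 elements (those with no distinct partner in range) can never complete a 33-sum, so the worst case takes all of them and one from each pair: 2 + 13 = 15.
By the pigeonhole principle, the 16th integer has to be the second member of some pair, so 15 + 1 = 16.

16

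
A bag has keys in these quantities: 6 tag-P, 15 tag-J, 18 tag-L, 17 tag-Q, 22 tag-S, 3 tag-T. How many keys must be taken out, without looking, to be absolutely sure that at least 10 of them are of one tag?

An adversary could hand out at most 9 keys per tag (tag-P, tag-T run out sooner): 6 + 9 + 9 + 9 + 9 + 3 = 45 keys and still no tag has 10.
One more key lands in a tag already at 9, so 46 draws are enough and 45 are not.

46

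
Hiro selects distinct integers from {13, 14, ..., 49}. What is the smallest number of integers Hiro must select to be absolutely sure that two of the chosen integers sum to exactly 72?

25

Group the elements by complementary pair {x, 72−x}: {23,49}, {24,48}, {25,47}, …, giving 13 two-element pairs; the single value 36 (it cannot pair with itself since the integers are distinct); and 10 integers whose partner 72−x falls outside [13,49].
By the pigeonhole principle, treating each of those 24 groups as a pigeonhole, one can pick one integer per group — 24 integers — with no two summing to 72.
The 25th integer lands in an occupied pair, forcing a sum of 72.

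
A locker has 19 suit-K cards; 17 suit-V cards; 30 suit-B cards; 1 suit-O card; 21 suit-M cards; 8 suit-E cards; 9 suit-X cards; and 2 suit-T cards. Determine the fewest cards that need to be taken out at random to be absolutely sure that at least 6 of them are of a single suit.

34

Pigeonhole: put each drawn card into a box by suit. The largest draw with every box below 6 takes min(count, 5) from each suit; suits with fewer than 5 contribute all they have.
Σ min(cᵢ, 5) = 5 + 5 + 5 + 1 + 5 + 5 + 5 + 2 = 33.
Draw number 33 + 1 = 34 must push one box to 6.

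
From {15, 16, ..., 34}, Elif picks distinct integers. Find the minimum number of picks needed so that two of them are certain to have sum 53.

13

A set avoiding the sum 53 can contain at most one of each pair {x, 53−x}, plus the 4 elements whose complement lies outside the range.
The integers 15, …, 26 (12 of them) are such a set: any two sum to at least 15+16 = 31 and at most 25+26 = 51 < 53.
Any 13th integer completes one of the 8 pairs, so 13 choices force a sum of 53.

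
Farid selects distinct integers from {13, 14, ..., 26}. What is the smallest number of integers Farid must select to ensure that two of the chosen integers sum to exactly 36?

Group the elements by complementary pair {x, 36−x}: {13,23}, {14,22}, {15,21}, …, giving 5 two-element pairs; the single value 18 (it cannot pair with itself since the integers are distinct); and 3 integers whose partner 36−x falls outside [13,26].
By the pigeonhole principle, treating each of those 9 groups as a pigeonhole, one can pick one integer per group — 9 integers — with no two summing to 36.
The 10th integer lands in an occupied pair, forcing a sum of 36.

10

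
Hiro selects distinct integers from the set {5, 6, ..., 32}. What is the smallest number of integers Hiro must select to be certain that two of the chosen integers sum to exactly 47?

20

Two chosen integers sum to 47 exactly when both halves of some pair {x, 47−x} with 15 ≤ x ≤ 47−x ≤ 32 are chosen — 9 such pairs.
The remaining 10 elements (those with no distinct partner in range) can never complete a 47-sum, so the worst case takes all of them and one from each pair: 10 + 9 = 19.
By the pigeonhole principle, the 20th integer has to be the second member of some pair, so 19 + 1 = 20.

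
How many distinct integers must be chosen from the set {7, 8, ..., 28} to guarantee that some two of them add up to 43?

Group the elements by complementary pair {x, 43−x}: {15,28}, {16,27}, {17,26}, …, giving 7 two-element pairs and 8 integers whose partner 43−x falls outside [7,28].
By pigeonhole, treating each of those 15 groups as a pigeonhole, one can pick one integer per group — 15 integers — with no two summing to 43.
The 16th integer lands in an occupied pair, forcing a sum of 43.

16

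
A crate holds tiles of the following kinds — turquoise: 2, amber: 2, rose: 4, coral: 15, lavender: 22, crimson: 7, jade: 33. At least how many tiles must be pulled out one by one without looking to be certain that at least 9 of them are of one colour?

40

By pigeonhole, put each drawn tile into a box by colour. The largest draw with every box below 9 takes min(count, 8) from each colour; colours with fewer than 8 contribute all they have.
Σ min(cᵢ, 8) = 2 + 2 + 4 + 8 + 8 + 7 + 8 = 39.
Draw number 39 + 1 = 40 must push one box to 9.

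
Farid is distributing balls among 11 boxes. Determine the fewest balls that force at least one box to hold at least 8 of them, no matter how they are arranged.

With 77 balls one could put exactly 7 in each of the 11 boxes, and no box would reach 8.
One more ball must land in a box that already has 7, giving it 8.
So 11 × 7 + 1 = 78 balls are required.

78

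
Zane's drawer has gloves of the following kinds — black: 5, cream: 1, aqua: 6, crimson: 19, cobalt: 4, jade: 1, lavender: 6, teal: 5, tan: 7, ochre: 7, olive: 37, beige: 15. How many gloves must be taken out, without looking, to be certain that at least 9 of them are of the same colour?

An adversary could hand out at most 8 gloves per colour (9 colours run out sooner): 5 + 1 + 6 + 8 + 4 + 1 + 6 + 5 + 7 + 7 + 8 + 8 = 66 gloves and still no colour has 9.
One more glove lands in a colour already at 8, so 67 draws are enough and 66 are not.

67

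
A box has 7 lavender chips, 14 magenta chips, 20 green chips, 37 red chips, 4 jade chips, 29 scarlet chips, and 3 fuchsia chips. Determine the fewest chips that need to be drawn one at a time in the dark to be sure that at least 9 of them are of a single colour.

The 7 colours are the holes; the chips drawn are the pigeons.
To avoid 9 of any one colour, the worst case takes at most 8 of each colour, or every chip of a colour that has fewer than 8.
That gives 7 + 8 + 8 + 8 + 4 + 8 + 3 = 46 chips with no colour reaching 9.
The next chip forces some colour to 9, so 46 + 1 = 47.

47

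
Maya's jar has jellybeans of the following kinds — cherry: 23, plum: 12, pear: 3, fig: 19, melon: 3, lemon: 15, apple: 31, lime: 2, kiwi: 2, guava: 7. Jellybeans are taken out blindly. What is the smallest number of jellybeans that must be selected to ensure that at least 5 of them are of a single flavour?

35

By the pigeonhole principle, put each drawn jellybean into a box by flavour. The largest draw with every box below 5 takes min(count, 4) from each flavour; flavours with fewer than 4 contribute all they have.
Σ min(cᵢ, 4) = 4 + 4 + 3 + 4 + 3 + 4 + 4 + 2 + 2 + 4 = 34.
Draw number 34 + 1 = 35 must push one box to 5.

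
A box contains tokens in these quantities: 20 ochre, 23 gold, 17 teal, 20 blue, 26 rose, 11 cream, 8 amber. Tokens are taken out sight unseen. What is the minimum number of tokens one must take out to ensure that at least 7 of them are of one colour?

Put each drawn token into a box by colour. The largest draw with every box below 7 takes min(count, 6) from each colour.
Σ min(cᵢ, 6) = 6 + 6 + 6 + 6 + 6 + 6 + 6 = 42.
Draw number 42 + 1 = 43 must push one box to 7.

43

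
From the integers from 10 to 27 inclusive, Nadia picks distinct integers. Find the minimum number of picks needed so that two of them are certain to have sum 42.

Two chosen integers sum to 42 exactly when both halves of some pair {x, 42−x} with 15 ≤ x ≤ 42−x ≤ 27 are chosen — 6 such pairs.
The remaining 6 elements (those with no distinct partner in range) can never complete a 42-sum, so the worst case takes all of them and one from each pair: 6 + 6 = 12.
The 13th integer has to be the second member of some pair, so 12 + 1 = 13.

13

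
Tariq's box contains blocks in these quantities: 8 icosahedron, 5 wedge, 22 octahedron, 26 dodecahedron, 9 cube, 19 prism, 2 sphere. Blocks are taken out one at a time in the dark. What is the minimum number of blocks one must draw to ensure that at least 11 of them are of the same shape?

55

The 7 shapes are the holes; the blocks drawn are the pigeons.
To avoid 11 of any one shape, the worst case takes at most 10 of each shape, or every block of a shape that has fewer than 10.
That gives 8 + 5 + 10 + 10 + 9 + 10 + 2 = 54 blocks with no shape reaching 11.
The next block forces some shape to 11, so 54 + 1 = 55.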